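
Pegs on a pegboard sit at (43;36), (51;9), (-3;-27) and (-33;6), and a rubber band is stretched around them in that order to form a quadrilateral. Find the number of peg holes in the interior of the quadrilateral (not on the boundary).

The shoelace formula gives twice the area as |(43·9 − 51·36) + (51·(-27) − (-3)·9) + ((-3)·6 − (-33)·(-27)) + ((-33)·36 − 43·6)| = 5154, so the area is 2577.
The number of boundary lattice points is Σ gcd(|Δx|,|Δy|) = gcd(8,27) + gcd(54,36) + gcd(30,33) + gcd(76,30) = 1+18+3+2 = 24.
Pick's theorem gives I = A − B/2 + 1 = 2577 − 24/2 + 1 = 2566.

2566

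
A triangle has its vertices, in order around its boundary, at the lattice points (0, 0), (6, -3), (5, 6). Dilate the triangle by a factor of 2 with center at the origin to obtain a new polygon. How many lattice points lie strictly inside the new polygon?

By the shoelace formula, twice the signed area is |[0·(-3) − 6·0] + [6·6 − 5·(-3)] + [5·0 − 0·6]| = 51, so the area is 51/2.
Summing gcd(|Δx|,|Δy|) over the edges gives the boundary count: gcd(6,3) + gcd(1,9) + gcd(5,6) = 3+1+1 = 5.
Scaling by 2 multiplies the area by 2² = 4 (so the new area is 102) and multiplies the boundary lattice-point count by 2, giving 10.
By Pick's theorem, the interior count of the dilated polygon is 102 − 10/2 + 1 = 98.

98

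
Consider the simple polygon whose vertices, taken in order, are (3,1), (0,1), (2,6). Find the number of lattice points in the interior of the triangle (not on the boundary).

6

By the shoelace formula, twice the signed area is |[3·1 − 0·1] + [0·6 − 2·1] + [2·1 − 3·6]| = 15, so the area is 7.5.
Along each edge there are gcd(|Δx|,|Δy|)+1 lattice points, so counting each shared vertex once the boundary has gcd(3,0) + gcd(2,5) + gcd(1,5) = 3+1+1 = 5.
Pick's theorem gives I = A − B/2 + 1 = 7.5 − 5/2 + 1 = 6.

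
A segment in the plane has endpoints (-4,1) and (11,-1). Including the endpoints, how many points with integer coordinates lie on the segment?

2

The number of lattice points on a segment between lattice points is gcd(|Δx|,|Δy|) + 1 = gcd(15,2) + 1 = 1 + 1 = 2.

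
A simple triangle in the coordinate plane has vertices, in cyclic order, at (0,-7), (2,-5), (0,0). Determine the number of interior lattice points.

3

By the shoelace formula, twice the signed area is |(0·(-5) − 2·(-7)) + (2·0 − 0·(-5)) + (0·(-7) − 0·0)| = 14, so the area is 7.
The number of boundary lattice points is Σ gcd(|Δx|,|Δy|) = gcd(2,2) + gcd(2,5) + gcd(0,7) = 2+1+7 = 10.
By Pick's theorem A = I + B/2 − 1, so I = 7 − 10/2 + 1 = 3.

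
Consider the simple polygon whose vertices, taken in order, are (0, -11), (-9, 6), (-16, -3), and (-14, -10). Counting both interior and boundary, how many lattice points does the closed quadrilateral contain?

151

By the shoelace formula, twice the signed area is |[0·6 − (-9)·(-11)] + [(-9)·(-3) − (-16)·6] + [(-16)·(-10) − (-14)·(-3)] + [(-14)·(-11) − 0·(-10)]| = 296, so the area is 148.
Along each edge there are gcd(|Δx|,|Δy|)+1 lattice points, so counting each shared vertex once the boundary has gcd(9,17) + gcd(7,9) + gcd(2,7) + gcd(14,1) = 1+1+1+1 = 4.
Pick's theorem gives I = A − B/2 + 1 = 148 − 4/2 + 1 = 147, so the closed region contains I + B = 147 + 4 = 151 lattice points.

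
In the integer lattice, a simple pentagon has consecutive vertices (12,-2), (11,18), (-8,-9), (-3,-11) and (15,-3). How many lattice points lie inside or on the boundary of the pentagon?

The shoelace formula gives twice the area as |[12·18 − 11·(-2)] + [11·(-9) − (-8)·18] + [(-8)·(-11) − (-3)·(-9)] + [(-3)·(-3) − 15·(-11)] + [15·(-2) − 12·(-3)]| = 524, so the area is 262.
The number of boundary lattice points is Σ gcd(|Δx|,|Δy|) = gcd(1,20) + gcd(19,27) + gcd(5,2) + gcd(18,8) + gcd(3,1) = 1+1+1+2+1 = 6.
Pick's theorem gives I = A − B/2 + 1 = 262 − 6/2 + 1 = 260, so the closed region contains I + B = 260 + 6 = 266 lattice points.

266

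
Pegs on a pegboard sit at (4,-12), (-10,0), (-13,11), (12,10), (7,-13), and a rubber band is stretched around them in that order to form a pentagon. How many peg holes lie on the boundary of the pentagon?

Summing gcd(|Δx|,|Δy|) over the edges gives the boundary count: gcd(14,12) + gcd(3,11) + gcd(25,1) + gcd(5,23) + gcd(3,1) = 2+1+1+1+1 = 6.

6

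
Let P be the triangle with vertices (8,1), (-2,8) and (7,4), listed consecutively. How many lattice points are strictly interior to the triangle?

Using the shoelace formula, 2A = |[8·8 − (-2)·1] + [(-2)·4 − 7·8] + [7·1 − 8·4]| = 23, so the area is 11.5.
Along each edge there are gcd(|Δx|,|Δy|)+1 lattice points, so counting each shared vertex once the boundary has gcd(10,7) + gcd(9,4) + gcd(1,3) = 1+1+1 = 3.
By Pick's theorem A = I + B/2 − 1, so I = 11.5 − 3/2 + 1 = 11.

11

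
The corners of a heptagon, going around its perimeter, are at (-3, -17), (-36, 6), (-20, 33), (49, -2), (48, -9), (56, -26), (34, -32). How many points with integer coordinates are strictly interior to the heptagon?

By the shoelace formula, twice the signed area is |[(-3)·6 − (-36)·(-17)] + [(-36)·33 − (-20)·6] + [(-20)·(-2) − 49·33] + [49·(-9) − 48·(-2)] + [48·(-26) − 56·(-9)] + [56·(-32) − 34·(-26)] + [34·(-17) − (-3)·(-32)]| = 5946, so the area is 2973.
Along each edge there are gcd(|Δx|,|Δy|)+1 lattice points, so counting each shared vertex once the boundary has gcd(33,23) + gcd(16,27) + gcd(69,35) + gcd(1,7) + gcd(8,17) + gcd(22,6) + gcd(37,15) = 1+1+1+1+1+2+1 = 8.
Pick's theorem gives I = A − B/2 + 1 = 2973 − 8/2 + 1 = 2970.

2970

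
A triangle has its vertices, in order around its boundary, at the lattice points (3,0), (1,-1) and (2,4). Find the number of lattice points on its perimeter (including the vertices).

3

Along each edge there are gcd(|Δx|,|Δy|)+1 lattice points, so counting each shared vertex once the boundary has gcd(2,1) + gcd(1,5) + gcd(1,4) = 1+1+1 = 3.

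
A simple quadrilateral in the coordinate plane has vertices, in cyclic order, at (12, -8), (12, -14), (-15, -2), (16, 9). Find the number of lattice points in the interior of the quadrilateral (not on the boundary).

318

The shoelace formula gives twice the area as |(12·(-14) − 12·(-8)) + (12·(-2) − (-15)·(-14)) + ((-15)·9 − 16·(-2)) + (16·(-8) − 12·9)| = 645, so the area is 322.5.
Summing gcd(|Δx|,|Δy|) over the edges gives the boundary count: gcd(0,6) + gcd(27,12) + gcd(31,11) + gcd(4,17) = 6+3+1+1 = 11.
Pick's theorem gives I = A − B/2 + 1 = 322.5 − 11/2 + 1 = 318.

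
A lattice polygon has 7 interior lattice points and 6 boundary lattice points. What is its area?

9

Pick's theorem states A = I + B/2 − 1, so A = 7 + 6/2 − 1 = 9.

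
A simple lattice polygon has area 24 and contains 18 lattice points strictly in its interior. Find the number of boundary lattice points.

Pick's theorem gives A = I + B/2 − 1, so B = 2(A − I + 1) = 2(24 − 18 + 1) = 14.

14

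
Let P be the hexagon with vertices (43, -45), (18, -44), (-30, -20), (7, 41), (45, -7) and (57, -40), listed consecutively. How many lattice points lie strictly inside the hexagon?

Using the shoelace formula, 2A = |(43·(-44) − 18·(-45)) + (18·(-20) − (-30)·(-44)) + ((-30)·41 − 7·(-20)) + (7·(-7) − 45·41) + (45·(-40) − 57·(-7)) + (57·(-45) − 43·(-40))| = 7992, so the area is 3996.
The number of boundary lattice points is Σ gcd(|Δx|,|Δy|) = gcd(25,1) + gcd(48,24) + gcd(37,61) + gcd(38,48) + gcd(12,33) + gcd(14,5) = 1+24+1+2+3+1 = 32.
Pick's theorem gives I = A − B/2 + 1 = 3996 − 32/2 + 1 = 3981.

3981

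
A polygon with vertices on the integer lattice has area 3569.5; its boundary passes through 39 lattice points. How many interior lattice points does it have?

3551

From Pick's theorem, I = A − B/2 + 1 = 3569.5 − 39/2 + 1 = 3551.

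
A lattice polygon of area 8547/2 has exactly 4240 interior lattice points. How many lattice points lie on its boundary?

Pick's theorem gives A = I + B/2 − 1, so B = 2(A − I + 1) = 2(8547/2 − 4240 + 1) = 69.

69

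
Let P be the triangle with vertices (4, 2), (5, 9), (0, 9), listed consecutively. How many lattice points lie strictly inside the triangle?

15

Using the shoelace formula, 2A = |[4·9 − 5·2] + [5·9 − 0·9] + [0·2 − 4·9]| = 35, so the area is 35/2.
Summing gcd(|Δx|,|Δy|) over the edges gives the boundary count: gcd(1,7) + gcd(5,0) + gcd(4,7) = 1+5+1 = 7.
By Pick's theorem A = I + B/2 − 1, so I = 35/2 − 7/2 + 1 = 15.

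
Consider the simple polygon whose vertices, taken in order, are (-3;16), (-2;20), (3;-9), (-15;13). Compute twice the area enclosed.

Using the shoelace formula, 2A = |[(-3)·20 − (-2)·16] + [(-2)·(-9) − 3·20] + [3·13 − (-15)·(-9)] + [(-15)·16 − (-3)·13]| = 367, so the area is 367/2.

367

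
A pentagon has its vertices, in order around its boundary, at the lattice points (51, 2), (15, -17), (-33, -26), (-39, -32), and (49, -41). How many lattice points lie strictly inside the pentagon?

The shoelace formula gives twice the area as |(51·(-17) − 15·2) + (15·(-26) − (-33)·(-17)) + ((-33)·(-32) − (-39)·(-26)) + ((-39)·(-41) − 49·(-32)) + (49·2 − 51·(-41))| = 3550, so the area is 1775.
Summing gcd(|Δx|,|Δy|) over the edges gives the boundary count: gcd(36,19) + gcd(48,9) + gcd(6,6) + gcd(88,9) + gcd(2,43) = 1+3+6+1+1 = 12.
Pick's theorem gives I = A − B/2 + 1 = 1775 − 12/2 + 1 = 1770.

1770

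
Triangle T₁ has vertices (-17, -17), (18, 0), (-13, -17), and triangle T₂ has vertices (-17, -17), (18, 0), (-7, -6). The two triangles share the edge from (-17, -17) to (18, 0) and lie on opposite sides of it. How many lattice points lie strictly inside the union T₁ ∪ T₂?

139

The union is the simple quadrilateral with vertices (-17, -17), (-13, -17), (18, 0), (-7, -6) in order.
The shoelace formula gives twice the area as |((-17)·(-17) − (-13)·(-17)) + ((-13)·0 − 18·(-17)) + (18·(-6) − (-7)·0) + ((-7)·(-17) − (-17)·(-6))| = 283, so the area is 283/2.
Along each edge there are gcd(|Δx|,|Δy|)+1 lattice points, so counting each shared vertex once the boundary has gcd(4,0) + gcd(31,17) + gcd(25,6) + gcd(10,11) = 4+1+1+1 = 7.
By Pick's theorem I = A − B/2 + 1 = 283/2 − 7/2 + 1 = 139.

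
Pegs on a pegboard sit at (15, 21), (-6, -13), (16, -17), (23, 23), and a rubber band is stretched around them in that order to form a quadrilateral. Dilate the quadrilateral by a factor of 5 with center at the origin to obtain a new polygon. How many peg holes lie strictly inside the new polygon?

Using the shoelace formula, 2A = |(15·(-13) − (-6)·21) + ((-6)·(-17) − 16·(-13)) + (16·23 − 23·(-17)) + (23·21 − 15·23)| = 1138, so the area is 569.
Summing gcd(|Δx|,|Δy|) over the edges gives the boundary count: gcd(21,34) + gcd(22,4) + gcd(7,40) + gcd(8,2) = 1+2+1+2 = 6.
Scaling by 5 multiplies the area by 5² = 25 (so the new area is 14225) and multiplies the boundary lattice-point count by 5, giving 30.
By Pick's theorem, the interior count of the dilated polygon is 14225 − 30/2 + 1 = 14211.

14211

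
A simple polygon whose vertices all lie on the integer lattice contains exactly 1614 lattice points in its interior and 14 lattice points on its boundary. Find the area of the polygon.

1620

By Pick's theorem, A = I + B/2 − 1 = 1614 + 14/2 − 1 = 1620.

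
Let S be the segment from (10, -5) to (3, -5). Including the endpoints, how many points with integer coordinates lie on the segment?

The number of lattice points on a segment between lattice points is gcd(|Δx|,|Δy|) + 1 = gcd(7,0) + 1 = 7 + 1 = 8.

8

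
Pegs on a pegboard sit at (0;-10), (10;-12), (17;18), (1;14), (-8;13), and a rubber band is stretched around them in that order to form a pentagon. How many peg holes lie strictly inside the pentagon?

451

By the shoelace formula, twice the signed area is |(0·(-12) − 10·(-10)) + (10·18 − 17·(-12)) + (17·14 − 1·18) + (1·13 − (-8)·14) + ((-8)·(-10) − 0·13)| = 909, so the area is 909/2.
Summing gcd(|Δx|,|Δy|) over the edges gives the boundary count: gcd(10,2) + gcd(7,30) + gcd(16,4) + gcd(9,1) + gcd(8,23) = 2+1+4+1+1 = 9.
By Pick's theorem A = I + B/2 − 1, so I = 909/2 − 9/2 + 1 = 451.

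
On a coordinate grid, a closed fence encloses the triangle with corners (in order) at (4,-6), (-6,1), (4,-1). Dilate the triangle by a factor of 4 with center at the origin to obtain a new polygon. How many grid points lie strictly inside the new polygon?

385

Using the shoelace formula, 2A = |[4·1 − (-6)·(-6)] + [(-6)·(-1) − 4·1] + [4·(-6) − 4·(-1)]| = 50, so the area is 25.
The number of boundary lattice points is Σ gcd(|Δx|,|Δy|) = gcd(10,7) + gcd(10,2) + gcd(0,5) = 1+2+5 = 8.
Scaling by 4 multiplies the area by 4² = 16 (so the new area is 400) and multiplies the boundary lattice-point count by 4, giving 32.
By Pick's theorem, the interior count of the dilated polygon is 400 − 32/2 + 1 = 385.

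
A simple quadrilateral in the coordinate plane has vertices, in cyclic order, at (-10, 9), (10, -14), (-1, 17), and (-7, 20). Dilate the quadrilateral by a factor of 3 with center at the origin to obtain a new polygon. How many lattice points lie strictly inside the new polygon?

1981

Using the shoelace formula, 2A = |[(-10)·(-14) − 10·9] + [10·17 − (-1)·(-14)] + [(-1)·20 − (-7)·17] + [(-7)·9 − (-10)·20]| = 442, so the area is 221.
Along each edge there are gcd(|Δx|,|Δy|)+1 lattice points, so counting each shared vertex once the boundary has gcd(20,23) + gcd(11,31) + gcd(6,3) + gcd(3,11) = 1+1+3+1 = 6.
Scaling by 3 multiplies the area by 3² = 9 (so the new area is 1989) and multiplies the boundary lattice-point count by 3, giving 18.
By Pick's theorem, the interior count of the dilated polygon is 1989 − 18/2 + 1 = 1981.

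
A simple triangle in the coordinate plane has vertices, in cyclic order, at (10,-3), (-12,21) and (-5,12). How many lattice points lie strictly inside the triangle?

7

Using the shoelace formula, 2A = |(10·21 − (-12)·(-3)) + ((-12)·12 − (-5)·21) + ((-5)·(-3) − 10·12)| = 30, so the area is 15.
The number of boundary lattice points is Σ gcd(|Δx|,|Δy|) = gcd(22,24) + gcd(7,9) + gcd(15,15) = 2+1+15 = 18.
Pick's theorem gives I = A − B/2 + 1 = 15 − 18/2 + 1 = 7.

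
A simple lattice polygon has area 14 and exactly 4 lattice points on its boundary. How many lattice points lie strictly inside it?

Pick's theorem A = I + B/2 − 1 rearranges to I = A − B/2 + 1 = 14 − 4/2 + 1 = 13.

13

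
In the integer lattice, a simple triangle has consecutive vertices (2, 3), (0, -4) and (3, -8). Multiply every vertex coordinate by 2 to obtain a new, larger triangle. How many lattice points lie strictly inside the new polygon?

The shoelace formula gives twice the area as |(2·(-4) − 0·3) + (0·(-8) − 3·(-4)) + (3·3 − 2·(-8))| = 29, so the area is 14.5.
Along each edge there are gcd(|Δx|,|Δy|)+1 lattice points, so counting each shared vertex once the boundary has gcd(2,7) + gcd(3,4) + gcd(1,11) = 1+1+1 = 3.
Scaling by 2 multiplies the area by 2² = 4 (so the new area is 58) and multiplies the boundary lattice-point count by 2, giving 6.
By Pick's theorem, the interior count of the dilated polygon is 58 − 6/2 + 1 = 56.

56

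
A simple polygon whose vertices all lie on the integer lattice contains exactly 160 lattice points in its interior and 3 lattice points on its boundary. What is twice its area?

321

Pick's theorem states A = I + B/2 − 1, so A = 160 + 3/2 − 1 = 321/2.
Hence 2A = 321.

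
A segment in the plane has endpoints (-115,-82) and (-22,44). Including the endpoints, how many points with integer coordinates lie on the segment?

The number of lattice points on a segment between lattice points is gcd(|Δx|,|Δy|) + 1 = gcd(93,126) + 1 = 3 + 1 = 4.

4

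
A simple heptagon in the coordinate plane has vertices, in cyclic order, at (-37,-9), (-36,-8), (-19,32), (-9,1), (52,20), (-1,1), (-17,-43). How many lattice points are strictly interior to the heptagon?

Using the shoelace formula, 2A = |((-37)·(-8) − (-36)·(-9)) + ((-36)·32 − (-19)·(-8)) + ((-19)·1 − (-9)·32) + ((-9)·20 − 52·1) + (52·1 − (-1)·20) + ((-1)·(-43) − (-17)·1) + ((-17)·(-9) − (-37)·(-43))| = 2601, so the area is 1300.5.
Along each edge there are gcd(|Δx|,|Δy|)+1 lattice points, so counting each shared vertex once the boundary has gcd(1,1) + gcd(17,40) + gcd(10,31) + gcd(61,19) + gcd(53,19) + gcd(16,44) + gcd(20,34) = 1+1+1+1+1+4+2 = 11.
Pick's theorem gives I = A − B/2 + 1 = 1300.5 − 11/2 + 1 = 1296.

1296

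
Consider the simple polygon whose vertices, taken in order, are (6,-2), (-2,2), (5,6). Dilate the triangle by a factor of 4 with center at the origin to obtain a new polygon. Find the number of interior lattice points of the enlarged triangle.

Using the shoelace formula, 2A = |(6·2 − (-2)·(-2)) + ((-2)·6 − 5·2) + (5·(-2) − 6·6)| = 60, so the area is 30.
The number of boundary lattice points is Σ gcd(|Δx|,|Δy|) = gcd(8,4) + gcd(7,4) + gcd(1,8) = 4+1+1 = 6.
Scaling by 4 multiplies the area by 4² = 16 (so the new area is 480) and multiplies the boundary lattice-point count by 4, giving 24.
By Pick's theorem, the interior count of the dilated polygon is 480 − 24/2 + 1 = 469.

469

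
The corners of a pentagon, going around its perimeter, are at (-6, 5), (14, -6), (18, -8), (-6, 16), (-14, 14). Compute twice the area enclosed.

Using the shoelace formula, 2A = |[(-6)·(-6) − 14·5] + [14·(-8) − 18·(-6)] + [18·16 − (-6)·(-8)] + [(-6)·14 − (-14)·16] + [(-14)·5 − (-6)·14]| = 356, so the area is 178.

356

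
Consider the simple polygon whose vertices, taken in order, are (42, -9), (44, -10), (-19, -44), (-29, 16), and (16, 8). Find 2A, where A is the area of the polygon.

By the shoelace formula, twice the signed area is |[42·(-10) − 44·(-9)] + [44·(-44) − (-19)·(-10)] + [(-19)·16 − (-29)·(-44)] + [(-29)·8 − 16·16] + [16·(-9) − 42·8]| = 4698, so the area is 2349.

4698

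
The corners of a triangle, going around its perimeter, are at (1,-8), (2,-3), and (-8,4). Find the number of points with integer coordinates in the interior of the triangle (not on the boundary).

27

The shoelace formula gives twice the area as |[1·(-3) − 2·(-8)] + [2·4 − (-8)·(-3)] + [(-8)·(-8) − 1·4]| = 57, so the area is 28.5.
The number of boundary lattice points is Σ gcd(|Δx|,|Δy|) = gcd(1,5) + gcd(10,7) + gcd(9,12) = 1+1+3 = 5.
Pick's theorem gives I = A − B/2 + 1 = 28.5 − 5/2 + 1 = 27.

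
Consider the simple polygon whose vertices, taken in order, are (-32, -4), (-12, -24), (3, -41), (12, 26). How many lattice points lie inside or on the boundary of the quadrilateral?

1332

The shoelace formula gives twice the area as |((-32)·(-24) − (-12)·(-4)) + ((-12)·(-41) − 3·(-24)) + (3·26 − 12·(-41)) + (12·(-4) − (-32)·26)| = 2638, so the area is 1319.
Along each edge there are gcd(|Δx|,|Δy|)+1 lattice points, so counting each shared vertex once the boundary has gcd(20,20) + gcd(15,17) + gcd(9,67) + gcd(44,30) = 20+1+1+2 = 24.
Pick's theorem gives I = A − B/2 + 1 = 1319 − 24/2 + 1 = 1308, so the closed region contains I + B = 1308 + 24 = 1332 lattice points.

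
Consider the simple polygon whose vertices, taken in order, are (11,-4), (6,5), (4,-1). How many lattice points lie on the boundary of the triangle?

Summing gcd(|Δx|,|Δy|) over the edges gives the boundary count: gcd(5,9) + gcd(2,6) + gcd(7,3) = 1+2+1 = 4.

4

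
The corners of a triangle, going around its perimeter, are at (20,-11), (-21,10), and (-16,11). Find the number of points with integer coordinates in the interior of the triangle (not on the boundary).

72

The shoelace formula gives twice the area as |[20·10 − (-21)·(-11)] + [(-21)·11 − (-16)·10] + [(-16)·(-11) − 20·11]| = 146, so the area is 73.
The number of boundary lattice points is Σ gcd(|Δx|,|Δy|) = gcd(41,21) + gcd(5,1) + gcd(36,22) = 1+1+2 = 4.
Pick's theorem gives I = A − B/2 + 1 = 73 − 4/2 + 1 = 72.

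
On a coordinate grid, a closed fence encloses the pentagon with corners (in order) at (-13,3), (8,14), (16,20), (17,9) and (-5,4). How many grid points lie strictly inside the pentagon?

By the shoelace formula, twice the signed area is |((-13)·14 − 8·3) + (8·20 − 16·14) + (16·9 − 17·20) + (17·4 − (-5)·9) + ((-5)·3 − (-13)·4)| = 316, so the area is 158.
Summing gcd(|Δx|,|Δy|) over the edges gives the boundary count: gcd(21,11) + gcd(8,6) + gcd(1,11) + gcd(22,5) + gcd(8,1) = 1+2+1+1+1 = 6.
By Pick's theorem A = I + B/2 − 1, so I = 158 − 6/2 + 1 = 156.

156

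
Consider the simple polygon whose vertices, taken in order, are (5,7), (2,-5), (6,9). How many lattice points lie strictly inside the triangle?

Using the shoelace formula, 2A = |(5·(-5) − 2·7) + (2·9 − 6·(-5)) + (6·7 − 5·9)| = 6, so the area is 3.
Along each edge there are gcd(|Δx|,|Δy|)+1 lattice points, so counting each shared vertex once the boundary has gcd(3,12) + gcd(4,14) + gcd(1,2) = 3+2+1 = 6.
Pick's theorem gives I = A − B/2 + 1 = 3 − 6/2 + 1 = 1.

1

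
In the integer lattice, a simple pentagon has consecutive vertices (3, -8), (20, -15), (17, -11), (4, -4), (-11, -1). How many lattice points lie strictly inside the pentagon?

Using the shoelace formula, 2A = |(3·(-15) − 20·(-8)) + (20·(-11) − 17·(-15)) + (17·(-4) − 4·(-11)) + (4·(-1) − (-11)·(-4)) + ((-11)·(-8) − 3·(-1))| = 169, so the area is 169/2.
Summing gcd(|Δx|,|Δy|) over the edges gives the boundary count: gcd(17,7) + gcd(3,4) + gcd(13,7) + gcd(15,3) + gcd(14,7) = 1+1+1+3+7 = 13.
By Pick's theorem A = I + B/2 − 1, so I = 169/2 − 13/2 + 1 = 79.

79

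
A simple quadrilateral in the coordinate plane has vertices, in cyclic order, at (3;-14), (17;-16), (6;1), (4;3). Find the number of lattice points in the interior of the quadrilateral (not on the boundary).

124

The shoelace formula gives twice the area as |(3·(-16) − 17·(-14)) + (17·1 − 6·(-16)) + (6·3 − 4·1) + (4·(-14) − 3·3)| = 252, so the area is 126.
The number of boundary lattice points is Σ gcd(|Δx|,|Δy|) = gcd(14,2) + gcd(11,17) + gcd(2,2) + gcd(1,17) = 2+1+2+1 = 6.
By Pick's theorem A = I + B/2 − 1, so I = 126 − 6/2 + 1 = 124.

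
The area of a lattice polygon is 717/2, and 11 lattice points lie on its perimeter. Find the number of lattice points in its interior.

Pick's theorem A = I + B/2 − 1 rearranges to I = A − B/2 + 1 = 717/2 − 11/2 + 1 = 354.

354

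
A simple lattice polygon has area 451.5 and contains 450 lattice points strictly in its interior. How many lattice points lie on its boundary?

Pick's theorem gives A = I + B/2 − 1, so B = 2(A − I + 1) = 2(451.5 − 450 + 1) = 5.

5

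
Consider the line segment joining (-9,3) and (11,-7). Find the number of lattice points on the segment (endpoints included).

11

The number of lattice points on a segment between lattice points is gcd(|Δx|,|Δy|) + 1 = gcd(20,10) + 1 = 10 + 1 = 11.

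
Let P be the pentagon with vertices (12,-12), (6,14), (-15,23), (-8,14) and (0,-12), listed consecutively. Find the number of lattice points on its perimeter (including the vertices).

20

Along each edge there are gcd(|Δx|,|Δy|)+1 lattice points, so counting each shared vertex once the boundary has gcd(6,26) + gcd(21,9) + gcd(7,9) + gcd(8,26) + gcd(12,0) = 2+3+1+2+12 = 20.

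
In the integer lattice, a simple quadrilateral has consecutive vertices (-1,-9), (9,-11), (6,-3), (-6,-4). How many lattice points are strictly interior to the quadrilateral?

The shoelace formula gives twice the area as |[(-1)·(-11) − 9·(-9)] + [9·(-3) − 6·(-11)] + [6·(-4) − (-6)·(-3)] + [(-6)·(-9) − (-1)·(-4)]| = 139, so the area is 139/2.
Summing gcd(|Δx|,|Δy|) over the edges gives the boundary count: gcd(10,2) + gcd(3,8) + gcd(12,1) + gcd(5,5) = 2+1+1+5 = 9.
Pick's theorem gives I = A − B/2 + 1 = 139/2 − 9/2 + 1 = 66.

66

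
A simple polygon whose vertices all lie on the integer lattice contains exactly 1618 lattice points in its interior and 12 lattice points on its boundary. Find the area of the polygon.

1623

Pick's theorem states A = I + B/2 − 1, so A = 1618 + 12/2 − 1 = 1623.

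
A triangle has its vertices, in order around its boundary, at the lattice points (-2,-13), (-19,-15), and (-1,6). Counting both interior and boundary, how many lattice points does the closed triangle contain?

Using the shoelace formula, 2A = |[(-2)·(-15) − (-19)·(-13)] + [(-19)·6 − (-1)·(-15)] + [(-1)·(-13) − (-2)·6]| = 321, so the area is 321/2.
The number of boundary lattice points is Σ gcd(|Δx|,|Δy|) = gcd(17,2) + gcd(18,21) + gcd(1,19) = 1+3+1 = 5.
Pick's theorem gives I = A − B/2 + 1 = 321/2 − 5/2 + 1 = 159, so the closed region contains I + B = 159 + 5 = 164 lattice points.

164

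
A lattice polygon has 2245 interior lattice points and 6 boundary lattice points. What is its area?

2247

Pick's theorem states A = I + B/2 − 1, so A = 2245 + 6/2 − 1 = 2247.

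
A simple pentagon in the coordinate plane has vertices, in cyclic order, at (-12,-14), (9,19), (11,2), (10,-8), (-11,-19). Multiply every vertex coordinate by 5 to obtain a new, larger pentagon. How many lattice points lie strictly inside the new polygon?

9396

The shoelace formula gives twice the area as |((-12)·19 − 9·(-14)) + (9·2 − 11·19) + (11·(-8) − 10·2) + (10·(-19) − (-11)·(-8)) + ((-11)·(-14) − (-12)·(-19))| = 753, so the area is 753/2.
Summing gcd(|Δx|,|Δy|) over the edges gives the boundary count: gcd(21,33) + gcd(2,17) + gcd(1,10) + gcd(21,11) + gcd(1,5) = 3+1+1+1+1 = 7.
Scaling by 5 multiplies the area by 5² = 25 (so the new area is 18825/2) and multiplies the boundary lattice-point count by 5, giving 35.
By Pick's theorem, the interior count of the dilated polygon is 18825/2 − 35/2 + 1 = 9396.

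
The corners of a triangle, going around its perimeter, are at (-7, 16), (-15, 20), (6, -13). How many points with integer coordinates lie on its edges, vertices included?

8

Summing gcd(|Δx|,|Δy|) over the edges gives the boundary count: gcd(8,4) + gcd(21,33) + gcd(13,29) = 4+3+1 = 8.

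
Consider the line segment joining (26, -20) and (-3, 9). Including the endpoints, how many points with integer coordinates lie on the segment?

30

The number of lattice points on a segment between lattice points is gcd(|Δx|,|Δy|) + 1 = gcd(29,29) + 1 = 29 + 1 = 30.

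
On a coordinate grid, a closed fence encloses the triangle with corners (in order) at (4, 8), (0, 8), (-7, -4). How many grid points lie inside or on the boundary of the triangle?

The shoelace formula gives twice the area as |[4·8 − 0·8] + [0·(-4) − (-7)·8] + [(-7)·8 − 4·(-4)]| = 48, so the area is 24.
Along each edge there are gcd(|Δx|,|Δy|)+1 lattice points, so counting each shared vertex once the boundary has gcd(4,0) + gcd(7,12) + gcd(11,12) = 4+1+1 = 6.
Pick's theorem gives I = A − B/2 + 1 = 24 − 6/2 + 1 = 22, so the closed region contains I + B = 22 + 6 = 28 lattice points.

28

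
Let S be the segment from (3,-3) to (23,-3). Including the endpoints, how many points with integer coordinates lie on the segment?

The number of lattice points on a segment between lattice points is gcd(|Δx|,|Δy|) + 1 = gcd(20,0) + 1 = 20 + 1 = 21.

21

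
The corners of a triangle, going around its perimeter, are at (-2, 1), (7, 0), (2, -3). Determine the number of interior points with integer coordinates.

14

The shoelace formula gives twice the area as |((-2)·0 − 7·1) + (7·(-3) − 2·0) + (2·1 − (-2)·(-3))| = 32, so the area is 16.
Along each edge there are gcd(|Δx|,|Δy|)+1 lattice points, so counting each shared vertex once the boundary has gcd(9,1) + gcd(5,3) + gcd(4,4) = 1+1+4 = 6.
By Pick's theorem A = I + B/2 − 1, so I = 16 − 6/2 + 1 = 14.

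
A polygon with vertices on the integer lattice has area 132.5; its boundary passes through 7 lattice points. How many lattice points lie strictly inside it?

Pick's theorem A = I + B/2 − 1 rearranges to I = A − B/2 + 1 = 132.5 − 7/2 + 1 = 130.

130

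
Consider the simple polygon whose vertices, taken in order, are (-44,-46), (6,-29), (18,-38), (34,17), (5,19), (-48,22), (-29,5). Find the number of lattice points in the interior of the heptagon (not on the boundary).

3485

Using the shoelace formula, 2A = |((-44)·(-29) − 6·(-46)) + (6·(-38) − 18·(-29)) + (18·17 − 34·(-38)) + (34·19 − 5·17) + (5·22 − (-48)·19) + ((-48)·5 − (-29)·22) + ((-29)·(-46) − (-44)·5)| = 6979, so the area is 3489.5.
Along each edge there are gcd(|Δx|,|Δy|)+1 lattice points, so counting each shared vertex once the boundary has gcd(50,17) + gcd(12,9) + gcd(16,55) + gcd(29,2) + gcd(53,3) + gcd(19,17) + gcd(15,51) = 1+3+1+1+1+1+3 = 11.
By Pick's theorem A = I + B/2 − 1, so I = 3489.5 − 11/2 + 1 = 3485.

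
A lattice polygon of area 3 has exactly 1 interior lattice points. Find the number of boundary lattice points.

Pick's theorem gives A = I + B/2 − 1, so B = 2(A − I + 1) = 2(3 − 1 + 1) = 6.

6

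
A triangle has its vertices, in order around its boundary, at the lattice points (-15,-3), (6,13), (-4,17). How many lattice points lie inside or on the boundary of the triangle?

By the shoelace formula, twice the signed area is |[(-15)·13 − 6·(-3)] + [6·17 − (-4)·13] + [(-4)·(-3) − (-15)·17]| = 244, so the area is 122.
Along each edge there are gcd(|Δx|,|Δy|)+1 lattice points, so counting each shared vertex once the boundary has gcd(21,16) + gcd(10,4) + gcd(11,20) = 1+2+1 = 4.
Pick's theorem gives I = A − B/2 + 1 = 122 − 4/2 + 1 = 121, so the closed region contains I + B = 121 + 4 = 125 lattice points.

125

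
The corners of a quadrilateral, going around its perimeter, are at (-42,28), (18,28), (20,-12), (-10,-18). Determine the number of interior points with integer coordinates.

The shoelace formula gives twice the area as |((-42)·28 − 18·28) + (18·(-12) − 20·28) + (20·(-18) − (-10)·(-12)) + ((-10)·28 − (-42)·(-18))| = 3972, so the area is 1986.
Summing gcd(|Δx|,|Δy|) over the edges gives the boundary count: gcd(60,0) + gcd(2,40) + gcd(30,6) + gcd(32,46) = 60+2+6+2 = 70.
By Pick's theorem A = I + B/2 − 1, so I = 1986 − 70/2 + 1 = 1952.

1952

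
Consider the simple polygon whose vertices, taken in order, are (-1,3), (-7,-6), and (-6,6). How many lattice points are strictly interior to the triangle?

30

Using the shoelace formula, 2A = |[(-1)·(-6) − (-7)·3] + [(-7)·6 − (-6)·(-6)] + [(-6)·3 − (-1)·6]| = 63, so the area is 63/2.
Summing gcd(|Δx|,|Δy|) over the edges gives the boundary count: gcd(6,9) + gcd(1,12) + gcd(5,3) = 3+1+1 = 5.
By Pick's theorem A = I + B/2 − 1, so I = 63/2 − 5/2 + 1 = 30.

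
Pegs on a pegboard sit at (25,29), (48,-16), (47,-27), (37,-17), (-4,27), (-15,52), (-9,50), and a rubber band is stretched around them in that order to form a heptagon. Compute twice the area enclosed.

2801

By the shoelace formula, twice the signed area is |[25·(-16) − 48·29] + [48·(-27) − 47·(-16)] + [47·(-17) − 37·(-27)] + [37·27 − (-4)·(-17)] + [(-4)·52 − (-15)·27] + [(-15)·50 − (-9)·52] + [(-9)·29 − 25·50]| = 2801, so the area is 1400.5.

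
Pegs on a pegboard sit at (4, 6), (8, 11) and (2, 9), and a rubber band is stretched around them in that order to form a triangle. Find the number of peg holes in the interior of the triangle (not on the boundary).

10

Using the shoelace formula, 2A = |(4·11 − 8·6) + (8·9 − 2·11) + (2·6 − 4·9)| = 22, so the area is 11.
Along each edge there are gcd(|Δx|,|Δy|)+1 lattice points, so counting each shared vertex once the boundary has gcd(4,5) + gcd(6,2) + gcd(2,3) = 1+2+1 = 4.
By Pick's theorem A = I + B/2 − 1, so I = 11 − 4/2 + 1 = 10.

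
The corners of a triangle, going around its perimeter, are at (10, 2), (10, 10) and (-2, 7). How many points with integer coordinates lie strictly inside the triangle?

43

The shoelace formula gives twice the area as |[10·10 − 10·2] + [10·7 − (-2)·10] + [(-2)·2 − 10·7]| = 96, so the area is 48.
Along each edge there are gcd(|Δx|,|Δy|)+1 lattice points, so counting each shared vertex once the boundary has gcd(0,8) + gcd(12,3) + gcd(12,5) = 8+3+1 = 12.
Pick's theorem gives I = A − B/2 + 1 = 48 − 12/2 + 1 = 43.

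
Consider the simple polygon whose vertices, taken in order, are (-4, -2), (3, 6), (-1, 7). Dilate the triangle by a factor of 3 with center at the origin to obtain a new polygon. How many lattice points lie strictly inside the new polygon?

169

The shoelace formula gives twice the area as |((-4)·6 − 3·(-2)) + (3·7 − (-1)·6) + ((-1)·(-2) − (-4)·7)| = 39, so the area is 39/2.
The number of boundary lattice points is Σ gcd(|Δx|,|Δy|) = gcd(7,8) + gcd(4,1) + gcd(3,9) = 1+1+3 = 5.
Scaling by 3 multiplies the area by 3² = 9 (so the new area is 175.5) and multiplies the boundary lattice-point count by 3, giving 15.
By Pick's theorem, the interior count of the dilated polygon is 175.5 − 15/2 + 1 = 169.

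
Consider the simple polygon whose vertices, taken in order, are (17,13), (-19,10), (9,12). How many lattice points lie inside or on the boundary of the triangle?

Using the shoelace formula, 2A = |(17·10 − (-19)·13) + ((-19)·12 − 9·10) + (9·13 − 17·12)| = 12, so the area is 6.
The number of boundary lattice points is Σ gcd(|Δx|,|Δy|) = gcd(36,3) + gcd(28,2) + gcd(8,1) = 3+2+1 = 6.
Pick's theorem gives I = A − B/2 + 1 = 6 − 6/2 + 1 = 4, so the closed region contains I + B = 4 + 6 = 10 lattice points.

10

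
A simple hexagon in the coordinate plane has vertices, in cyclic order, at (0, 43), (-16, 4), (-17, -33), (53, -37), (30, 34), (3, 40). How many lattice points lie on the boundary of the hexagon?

11

The number of boundary lattice points is Σ gcd(|Δx|,|Δy|) = gcd(16,39) + gcd(1,37) + gcd(70,4) + gcd(23,71) + gcd(27,6) + gcd(3,3) = 1+1+2+1+3+3 = 11.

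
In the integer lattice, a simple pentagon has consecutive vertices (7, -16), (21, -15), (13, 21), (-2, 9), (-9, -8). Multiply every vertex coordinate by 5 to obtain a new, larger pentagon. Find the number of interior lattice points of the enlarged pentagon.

16496

Using the shoelace formula, 2A = |(7·(-15) − 21·(-16)) + (21·21 − 13·(-15)) + (13·9 − (-2)·21) + ((-2)·(-8) − (-9)·9) + ((-9)·(-16) − 7·(-8))| = 1323, so the area is 1323/2.
Summing gcd(|Δx|,|Δy|) over the edges gives the boundary count: gcd(14,1) + gcd(8,36) + gcd(15,12) + gcd(7,17) + gcd(16,8) = 1+4+3+1+8 = 17.
Scaling by 5 multiplies the area by 5² = 25 (so the new area is 33075/2) and multiplies the boundary lattice-point count by 5, giving 85.
By Pick's theorem, the interior count of the dilated polygon is 33075/2 − 85/2 + 1 = 16496.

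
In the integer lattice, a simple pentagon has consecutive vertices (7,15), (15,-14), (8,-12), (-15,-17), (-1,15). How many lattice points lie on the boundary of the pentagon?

Summing gcd(|Δx|,|Δy|) over the edges gives the boundary count: gcd(8,29) + gcd(7,2) + gcd(23,5) + gcd(14,32) + gcd(8,0) = 1+1+1+2+8 = 13.

13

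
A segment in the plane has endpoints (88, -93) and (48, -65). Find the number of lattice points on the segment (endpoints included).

The number of lattice points on a segment between lattice points is gcd(|Δx|,|Δy|) + 1 = gcd(40,28) + 1 = 4 + 1 = 5.

5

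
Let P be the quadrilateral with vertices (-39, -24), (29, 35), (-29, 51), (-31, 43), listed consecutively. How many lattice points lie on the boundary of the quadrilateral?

6

Along each edge there are gcd(|Δx|,|Δy|)+1 lattice points, so counting each shared vertex once the boundary has gcd(68,59) + gcd(58,16) + gcd(2,8) + gcd(8,67) = 1+2+2+1 = 6.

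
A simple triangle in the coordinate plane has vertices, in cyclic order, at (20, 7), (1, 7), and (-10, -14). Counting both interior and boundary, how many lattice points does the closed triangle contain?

Using the shoelace formula, 2A = |[20·7 − 1·7] + [1·(-14) − (-10)·7] + [(-10)·7 − 20·(-14)]| = 399, so the area is 199.5.
Summing gcd(|Δx|,|Δy|) over the edges gives the boundary count: gcd(19,0) + gcd(11,21) + gcd(30,21) = 19+1+3 = 23.
Pick's theorem gives I = A − B/2 + 1 = 199.5 − 23/2 + 1 = 189, so the closed region contains I + B = 189 + 23 = 212 lattice points.

212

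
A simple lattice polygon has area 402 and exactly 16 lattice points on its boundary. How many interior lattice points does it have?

395

Pick's theorem A = I + B/2 − 1 rearranges to I = A − B/2 + 1 = 402 − 16/2 + 1 = 395.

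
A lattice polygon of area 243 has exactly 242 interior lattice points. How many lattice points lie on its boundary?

4

Pick's theorem gives A = I + B/2 − 1, so B = 2(A − I + 1) = 2(243 − 242 + 1) = 4.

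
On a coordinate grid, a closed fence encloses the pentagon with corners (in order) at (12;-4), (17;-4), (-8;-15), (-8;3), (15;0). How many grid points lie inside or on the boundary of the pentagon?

The shoelace formula gives twice the area as |[12·(-4) − 17·(-4)] + [17·(-15) − (-8)·(-4)] + [(-8)·3 − (-8)·(-15)] + [(-8)·0 − 15·3] + [15·(-4) − 12·0]| = 516, so the area is 258.
Summing gcd(|Δx|,|Δy|) over the edges gives the boundary count: gcd(5,0) + gcd(25,11) + gcd(0,18) + gcd(23,3) + gcd(3,4) = 5+1+18+1+1 = 26.
Pick's theorem gives I = A − B/2 + 1 = 258 − 26/2 + 1 = 246, so the closed region contains I + B = 246 + 26 = 272 lattice points.

272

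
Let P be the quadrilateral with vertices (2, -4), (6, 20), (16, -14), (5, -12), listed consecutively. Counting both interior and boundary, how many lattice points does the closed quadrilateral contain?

By the shoelace formula, twice the signed area is |(2·20 − 6·(-4)) + (6·(-14) − 16·20) + (16·(-12) − 5·(-14)) + (5·(-4) − 2·(-12))| = 458, so the area is 229.
Summing gcd(|Δx|,|Δy|) over the edges gives the boundary count: gcd(4,24) + gcd(10,34) + gcd(11,2) + gcd(3,8) = 4+2+1+1 = 8.
Pick's theorem gives I = A − B/2 + 1 = 229 − 8/2 + 1 = 226, so the closed region contains I + B = 226 + 8 = 234 lattice points.

234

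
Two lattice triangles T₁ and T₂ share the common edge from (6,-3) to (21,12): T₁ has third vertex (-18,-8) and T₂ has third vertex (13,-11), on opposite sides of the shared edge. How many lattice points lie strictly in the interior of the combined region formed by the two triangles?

The union is the simple quadrilateral with vertices (6,-3), (-18,-8), (21,12), (13,-11) in order.
The shoelace formula gives twice the area as |(6·(-8) − (-18)·(-3)) + ((-18)·12 − 21·(-8)) + (21·(-11) − 13·12) + (13·(-3) − 6·(-11))| = 510, so the area is 255.
Along each edge there are gcd(|Δx|,|Δy|)+1 lattice points, so counting each shared vertex once the boundary has gcd(24,5) + gcd(39,20) + gcd(8,23) + gcd(7,8) = 1+1+1+1 = 4.
By Pick's theorem I = A − B/2 + 1 = 255 − 4/2 + 1 = 254.

254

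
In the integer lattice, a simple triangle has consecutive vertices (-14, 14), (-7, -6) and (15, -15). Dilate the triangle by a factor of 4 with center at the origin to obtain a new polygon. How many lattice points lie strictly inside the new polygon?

2955

The shoelace formula gives twice the area as |((-14)·(-6) − (-7)·14) + ((-7)·(-15) − 15·(-6)) + (15·14 − (-14)·(-15))| = 377, so the area is 377/2.
Along each edge there are gcd(|Δx|,|Δy|)+1 lattice points, so counting each shared vertex once the boundary has gcd(7,20) + gcd(22,9) + gcd(29,29) = 1+1+29 = 31.
Scaling by 4 multiplies the area by 4² = 16 (so the new area is 3016) and multiplies the boundary lattice-point count by 4, giving 124.
By Pick's theorem, the interior count of the dilated polygon is 3016 − 124/2 + 1 = 2955.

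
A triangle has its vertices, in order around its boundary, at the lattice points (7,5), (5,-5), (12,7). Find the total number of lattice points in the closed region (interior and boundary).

26

The shoelace formula gives twice the area as |(7·(-5) − 5·5) + (5·7 − 12·(-5)) + (12·5 − 7·7)| = 46, so the area is 23.
Along each edge there are gcd(|Δx|,|Δy|)+1 lattice points, so counting each shared vertex once the boundary has gcd(2,10) + gcd(7,12) + gcd(5,2) = 2+1+1 = 4.
Pick's theorem gives I = A − B/2 + 1 = 23 − 4/2 + 1 = 22, so the closed region contains I + B = 22 + 4 = 26 lattice points.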